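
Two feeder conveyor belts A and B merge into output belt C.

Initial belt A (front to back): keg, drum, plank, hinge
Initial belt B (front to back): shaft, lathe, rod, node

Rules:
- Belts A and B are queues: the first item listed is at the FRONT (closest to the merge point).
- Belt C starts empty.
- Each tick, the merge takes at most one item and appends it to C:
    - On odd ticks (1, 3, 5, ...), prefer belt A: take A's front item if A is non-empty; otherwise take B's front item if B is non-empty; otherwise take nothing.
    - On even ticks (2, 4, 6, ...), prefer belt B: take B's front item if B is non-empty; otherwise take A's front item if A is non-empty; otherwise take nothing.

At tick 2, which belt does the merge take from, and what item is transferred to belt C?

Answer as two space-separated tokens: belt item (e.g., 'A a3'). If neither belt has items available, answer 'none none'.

Answer: B shaft

Derivation:
Tick 1: prefer A, take keg from A; A=[drum,plank,hinge] B=[shaft,lathe,rod,node] C=[keg]
Tick 2: prefer B, take shaft from B; A=[drum,plank,hinge] B=[lathe,rod,node] C=[keg,shaft]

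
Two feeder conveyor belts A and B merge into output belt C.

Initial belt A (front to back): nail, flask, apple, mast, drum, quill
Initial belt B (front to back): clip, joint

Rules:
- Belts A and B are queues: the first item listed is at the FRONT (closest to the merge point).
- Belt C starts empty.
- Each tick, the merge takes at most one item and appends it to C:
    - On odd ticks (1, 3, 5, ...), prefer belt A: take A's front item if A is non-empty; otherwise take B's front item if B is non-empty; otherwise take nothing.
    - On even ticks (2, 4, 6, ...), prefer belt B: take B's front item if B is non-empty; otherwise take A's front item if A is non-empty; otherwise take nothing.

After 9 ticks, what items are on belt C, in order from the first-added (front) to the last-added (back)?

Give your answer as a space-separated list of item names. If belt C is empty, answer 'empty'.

Tick 1: prefer A, take nail from A; A=[flask,apple,mast,drum,quill] B=[clip,joint] C=[nail]
Tick 2: prefer B, take clip from B; A=[flask,apple,mast,drum,quill] B=[joint] C=[nail,clip]
Tick 3: prefer A, take flask from A; A=[apple,mast,drum,quill] B=[joint] C=[nail,clip,flask]
Tick 4: prefer B, take joint from B; A=[apple,mast,drum,quill] B=[-] C=[nail,clip,flask,joint]
Tick 5: prefer A, take apple from A; A=[mast,drum,quill] B=[-] C=[nail,clip,flask,joint,apple]
Tick 6: prefer B, take mast from A; A=[drum,quill] B=[-] C=[nail,clip,flask,joint,apple,mast]
Tick 7: prefer A, take drum from A; A=[quill] B=[-] C=[nail,clip,flask,joint,apple,mast,drum]
Tick 8: prefer B, take quill from A; A=[-] B=[-] C=[nail,clip,flask,joint,apple,mast,drum,quill]
Tick 9: prefer A, both empty, nothing taken; A=[-] B=[-] C=[nail,clip,flask,joint,apple,mast,drum,quill]

Answer: nail clip flask joint apple mast drum quill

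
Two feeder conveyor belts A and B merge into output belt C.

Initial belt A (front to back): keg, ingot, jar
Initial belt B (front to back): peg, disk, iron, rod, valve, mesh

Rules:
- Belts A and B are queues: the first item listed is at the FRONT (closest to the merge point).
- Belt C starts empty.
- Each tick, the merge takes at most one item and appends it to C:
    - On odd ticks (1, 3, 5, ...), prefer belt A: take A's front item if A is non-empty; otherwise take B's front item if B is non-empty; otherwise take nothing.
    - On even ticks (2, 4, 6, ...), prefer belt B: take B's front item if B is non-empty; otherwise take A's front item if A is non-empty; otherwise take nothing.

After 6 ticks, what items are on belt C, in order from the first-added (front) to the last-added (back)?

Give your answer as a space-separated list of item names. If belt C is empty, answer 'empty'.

Answer: keg peg ingot disk jar iron

Derivation:
Tick 1: prefer A, take keg from A; A=[ingot,jar] B=[peg,disk,iron,rod,valve,mesh] C=[keg]
Tick 2: prefer B, take peg from B; A=[ingot,jar] B=[disk,iron,rod,valve,mesh] C=[keg,peg]
Tick 3: prefer A, take ingot from A; A=[jar] B=[disk,iron,rod,valve,mesh] C=[keg,peg,ingot]
Tick 4: prefer B, take disk from B; A=[jar] B=[iron,rod,valve,mesh] C=[keg,peg,ingot,disk]
Tick 5: prefer A, take jar from A; A=[-] B=[iron,rod,valve,mesh] C=[keg,peg,ingot,disk,jar]
Tick 6: prefer B, take iron from B; A=[-] B=[rod,valve,mesh] C=[keg,peg,ingot,disk,jar,iron]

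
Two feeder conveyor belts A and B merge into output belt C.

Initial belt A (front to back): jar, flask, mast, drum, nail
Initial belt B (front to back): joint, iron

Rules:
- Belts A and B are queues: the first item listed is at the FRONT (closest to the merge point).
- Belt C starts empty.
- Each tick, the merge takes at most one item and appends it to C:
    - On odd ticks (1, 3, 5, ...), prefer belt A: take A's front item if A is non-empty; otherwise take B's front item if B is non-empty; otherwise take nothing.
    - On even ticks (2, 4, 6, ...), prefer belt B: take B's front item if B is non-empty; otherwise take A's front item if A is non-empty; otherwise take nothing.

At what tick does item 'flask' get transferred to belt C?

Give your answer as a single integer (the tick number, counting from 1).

Tick 1: prefer A, take jar from A; A=[flask,mast,drum,nail] B=[joint,iron] C=[jar]
Tick 2: prefer B, take joint from B; A=[flask,mast,drum,nail] B=[iron] C=[jar,joint]
Tick 3: prefer A, take flask from A; A=[mast,drum,nail] B=[iron] C=[jar,joint,flask]

Answer: 3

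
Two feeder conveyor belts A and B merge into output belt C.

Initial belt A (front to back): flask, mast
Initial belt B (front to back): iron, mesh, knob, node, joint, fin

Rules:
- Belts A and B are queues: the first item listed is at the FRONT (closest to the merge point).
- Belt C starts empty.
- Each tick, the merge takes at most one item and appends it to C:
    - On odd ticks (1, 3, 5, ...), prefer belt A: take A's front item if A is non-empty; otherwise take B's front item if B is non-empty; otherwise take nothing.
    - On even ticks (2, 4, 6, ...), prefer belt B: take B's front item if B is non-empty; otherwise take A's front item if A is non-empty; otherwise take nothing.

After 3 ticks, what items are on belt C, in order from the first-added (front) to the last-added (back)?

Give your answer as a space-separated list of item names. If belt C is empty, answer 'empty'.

Tick 1: prefer A, take flask from A; A=[mast] B=[iron,mesh,knob,node,joint,fin] C=[flask]
Tick 2: prefer B, take iron from B; A=[mast] B=[mesh,knob,node,joint,fin] C=[flask,iron]
Tick 3: prefer A, take mast from A; A=[-] B=[mesh,knob,node,joint,fin] C=[flask,iron,mast]

Answer: flask iron mast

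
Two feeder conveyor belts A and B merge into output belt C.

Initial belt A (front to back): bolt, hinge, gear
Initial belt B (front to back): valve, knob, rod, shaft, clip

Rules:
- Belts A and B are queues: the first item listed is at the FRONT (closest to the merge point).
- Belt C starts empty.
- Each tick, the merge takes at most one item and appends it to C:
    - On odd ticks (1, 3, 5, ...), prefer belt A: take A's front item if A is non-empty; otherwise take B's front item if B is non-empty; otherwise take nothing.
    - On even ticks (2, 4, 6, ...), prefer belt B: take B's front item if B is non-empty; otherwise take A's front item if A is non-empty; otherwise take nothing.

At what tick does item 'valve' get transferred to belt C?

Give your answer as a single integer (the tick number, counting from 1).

Tick 1: prefer A, take bolt from A; A=[hinge,gear] B=[valve,knob,rod,shaft,clip] C=[bolt]
Tick 2: prefer B, take valve from B; A=[hinge,gear] B=[knob,rod,shaft,clip] C=[bolt,valve]

Answer: 2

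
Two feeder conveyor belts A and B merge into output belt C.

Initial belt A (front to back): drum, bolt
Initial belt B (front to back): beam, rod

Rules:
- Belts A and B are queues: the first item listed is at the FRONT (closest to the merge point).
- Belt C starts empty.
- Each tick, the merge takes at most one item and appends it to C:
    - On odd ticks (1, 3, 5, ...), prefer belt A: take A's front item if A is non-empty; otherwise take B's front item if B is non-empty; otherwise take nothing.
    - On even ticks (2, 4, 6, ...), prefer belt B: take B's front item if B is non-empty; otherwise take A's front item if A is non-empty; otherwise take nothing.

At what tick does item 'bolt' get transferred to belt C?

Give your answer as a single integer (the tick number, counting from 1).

Tick 1: prefer A, take drum from A; A=[bolt] B=[beam,rod] C=[drum]
Tick 2: prefer B, take beam from B; A=[bolt] B=[rod] C=[drum,beam]
Tick 3: prefer A, take bolt from A; A=[-] B=[rod] C=[drum,beam,bolt]

Answer: 3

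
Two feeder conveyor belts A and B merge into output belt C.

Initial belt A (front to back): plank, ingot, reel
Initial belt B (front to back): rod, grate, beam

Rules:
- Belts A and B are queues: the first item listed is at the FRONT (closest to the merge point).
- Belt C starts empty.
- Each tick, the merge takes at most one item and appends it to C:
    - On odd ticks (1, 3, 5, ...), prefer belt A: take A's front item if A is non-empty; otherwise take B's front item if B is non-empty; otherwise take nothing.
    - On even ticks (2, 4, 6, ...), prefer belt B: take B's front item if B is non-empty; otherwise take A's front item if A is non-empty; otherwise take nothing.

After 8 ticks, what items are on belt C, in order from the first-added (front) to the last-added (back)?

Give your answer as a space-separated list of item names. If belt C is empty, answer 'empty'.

Answer: plank rod ingot grate reel beam

Derivation:
Tick 1: prefer A, take plank from A; A=[ingot,reel] B=[rod,grate,beam] C=[plank]
Tick 2: prefer B, take rod from B; A=[ingot,reel] B=[grate,beam] C=[plank,rod]
Tick 3: prefer A, take ingot from A; A=[reel] B=[grate,beam] C=[plank,rod,ingot]
Tick 4: prefer B, take grate from B; A=[reel] B=[beam] C=[plank,rod,ingot,grate]
Tick 5: prefer A, take reel from A; A=[-] B=[beam] C=[plank,rod,ingot,grate,reel]
Tick 6: prefer B, take beam from B; A=[-] B=[-] C=[plank,rod,ingot,grate,reel,beam]
Tick 7: prefer A, both empty, nothing taken; A=[-] B=[-] C=[plank,rod,ingot,grate,reel,beam]
Tick 8: prefer B, both empty, nothing taken; A=[-] B=[-] C=[plank,rod,ingot,grate,reel,beam]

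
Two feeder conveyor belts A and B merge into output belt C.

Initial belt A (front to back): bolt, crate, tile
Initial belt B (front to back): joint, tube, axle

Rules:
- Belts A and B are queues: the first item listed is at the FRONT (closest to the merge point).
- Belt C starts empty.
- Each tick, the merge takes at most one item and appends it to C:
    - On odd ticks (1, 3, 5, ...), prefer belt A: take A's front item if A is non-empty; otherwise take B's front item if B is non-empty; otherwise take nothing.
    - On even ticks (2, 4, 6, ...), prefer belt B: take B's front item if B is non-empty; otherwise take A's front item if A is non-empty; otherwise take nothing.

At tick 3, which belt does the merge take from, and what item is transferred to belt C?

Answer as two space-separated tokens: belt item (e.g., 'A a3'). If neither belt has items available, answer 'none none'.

Answer: A crate

Derivation:
Tick 1: prefer A, take bolt from A; A=[crate,tile] B=[joint,tube,axle] C=[bolt]
Tick 2: prefer B, take joint from B; A=[crate,tile] B=[tube,axle] C=[bolt,joint]
Tick 3: prefer A, take crate from A; A=[tile] B=[tube,axle] C=[bolt,joint,crate]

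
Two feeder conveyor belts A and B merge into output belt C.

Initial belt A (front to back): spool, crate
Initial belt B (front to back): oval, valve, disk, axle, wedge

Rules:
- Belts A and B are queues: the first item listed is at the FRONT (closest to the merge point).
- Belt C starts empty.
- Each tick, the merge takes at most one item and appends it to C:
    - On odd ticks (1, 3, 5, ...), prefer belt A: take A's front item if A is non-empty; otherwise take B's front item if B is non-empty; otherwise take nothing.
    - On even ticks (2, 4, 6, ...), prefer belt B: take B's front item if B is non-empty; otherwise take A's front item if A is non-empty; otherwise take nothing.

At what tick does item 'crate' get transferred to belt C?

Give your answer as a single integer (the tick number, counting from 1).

Answer: 3

Derivation:
Tick 1: prefer A, take spool from A; A=[crate] B=[oval,valve,disk,axle,wedge] C=[spool]
Tick 2: prefer B, take oval from B; A=[crate] B=[valve,disk,axle,wedge] C=[spool,oval]
Tick 3: prefer A, take crate from A; A=[-] B=[valve,disk,axle,wedge] C=[spool,oval,crate]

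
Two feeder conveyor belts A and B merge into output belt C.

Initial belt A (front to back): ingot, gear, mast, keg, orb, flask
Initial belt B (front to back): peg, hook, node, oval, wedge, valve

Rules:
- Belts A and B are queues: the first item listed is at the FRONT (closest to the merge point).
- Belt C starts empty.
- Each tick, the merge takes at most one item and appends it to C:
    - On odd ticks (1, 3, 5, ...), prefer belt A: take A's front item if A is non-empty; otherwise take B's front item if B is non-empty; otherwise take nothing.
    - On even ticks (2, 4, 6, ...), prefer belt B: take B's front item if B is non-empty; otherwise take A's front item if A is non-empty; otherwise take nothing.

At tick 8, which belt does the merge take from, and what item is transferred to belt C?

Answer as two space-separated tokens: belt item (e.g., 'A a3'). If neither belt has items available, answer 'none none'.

Tick 1: prefer A, take ingot from A; A=[gear,mast,keg,orb,flask] B=[peg,hook,node,oval,wedge,valve] C=[ingot]
Tick 2: prefer B, take peg from B; A=[gear,mast,keg,orb,flask] B=[hook,node,oval,wedge,valve] C=[ingot,peg]
Tick 3: prefer A, take gear from A; A=[mast,keg,orb,flask] B=[hook,node,oval,wedge,valve] C=[ingot,peg,gear]
Tick 4: prefer B, take hook from B; A=[mast,keg,orb,flask] B=[node,oval,wedge,valve] C=[ingot,peg,gear,hook]
Tick 5: prefer A, take mast from A; A=[keg,orb,flask] B=[node,oval,wedge,valve] C=[ingot,peg,gear,hook,mast]
Tick 6: prefer B, take node from B; A=[keg,orb,flask] B=[oval,wedge,valve] C=[ingot,peg,gear,hook,mast,node]
Tick 7: prefer A, take keg from A; A=[orb,flask] B=[oval,wedge,valve] C=[ingot,peg,gear,hook,mast,node,keg]
Tick 8: prefer B, take oval from B; A=[orb,flask] B=[wedge,valve] C=[ingot,peg,gear,hook,mast,node,keg,oval]

Answer: B oval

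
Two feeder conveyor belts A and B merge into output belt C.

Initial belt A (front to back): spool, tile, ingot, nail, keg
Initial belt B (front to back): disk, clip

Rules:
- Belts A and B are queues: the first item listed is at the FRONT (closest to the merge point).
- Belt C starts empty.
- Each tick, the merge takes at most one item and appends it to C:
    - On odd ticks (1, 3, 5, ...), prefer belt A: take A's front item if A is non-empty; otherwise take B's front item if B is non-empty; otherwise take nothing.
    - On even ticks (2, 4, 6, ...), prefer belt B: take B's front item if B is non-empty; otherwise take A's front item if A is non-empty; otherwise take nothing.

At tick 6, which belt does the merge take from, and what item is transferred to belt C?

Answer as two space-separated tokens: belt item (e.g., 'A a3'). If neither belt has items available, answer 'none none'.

Answer: A nail

Derivation:
Tick 1: prefer A, take spool from A; A=[tile,ingot,nail,keg] B=[disk,clip] C=[spool]
Tick 2: prefer B, take disk from B; A=[tile,ingot,nail,keg] B=[clip] C=[spool,disk]
Tick 3: prefer A, take tile from A; A=[ingot,nail,keg] B=[clip] C=[spool,disk,tile]
Tick 4: prefer B, take clip from B; A=[ingot,nail,keg] B=[-] C=[spool,disk,tile,clip]
Tick 5: prefer A, take ingot from A; A=[nail,keg] B=[-] C=[spool,disk,tile,clip,ingot]
Tick 6: prefer B, take nail from A; A=[keg] B=[-] C=[spool,disk,tile,clip,ingot,nail]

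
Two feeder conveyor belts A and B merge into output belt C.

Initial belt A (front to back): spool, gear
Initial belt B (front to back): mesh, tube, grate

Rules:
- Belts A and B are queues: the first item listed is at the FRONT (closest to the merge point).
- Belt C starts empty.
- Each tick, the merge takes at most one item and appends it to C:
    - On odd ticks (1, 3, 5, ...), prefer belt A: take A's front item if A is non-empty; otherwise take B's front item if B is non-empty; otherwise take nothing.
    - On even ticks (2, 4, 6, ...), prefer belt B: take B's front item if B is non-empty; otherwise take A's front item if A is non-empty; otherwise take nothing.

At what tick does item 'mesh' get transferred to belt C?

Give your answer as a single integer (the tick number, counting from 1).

Answer: 2

Derivation:
Tick 1: prefer A, take spool from A; A=[gear] B=[mesh,tube,grate] C=[spool]
Tick 2: prefer B, take mesh from B; A=[gear] B=[tube,grate] C=[spool,mesh]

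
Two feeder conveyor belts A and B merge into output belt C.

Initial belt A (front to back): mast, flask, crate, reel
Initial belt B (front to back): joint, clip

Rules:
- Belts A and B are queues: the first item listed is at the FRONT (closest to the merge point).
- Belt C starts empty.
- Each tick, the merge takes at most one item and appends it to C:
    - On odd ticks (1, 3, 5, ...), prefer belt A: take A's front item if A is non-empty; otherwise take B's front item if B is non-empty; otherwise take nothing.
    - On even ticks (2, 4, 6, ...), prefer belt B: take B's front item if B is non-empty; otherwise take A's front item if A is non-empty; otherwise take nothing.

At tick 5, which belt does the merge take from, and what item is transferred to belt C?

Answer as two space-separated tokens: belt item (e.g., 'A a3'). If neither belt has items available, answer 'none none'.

Answer: A crate

Derivation:
Tick 1: prefer A, take mast from A; A=[flask,crate,reel] B=[joint,clip] C=[mast]
Tick 2: prefer B, take joint from B; A=[flask,crate,reel] B=[clip] C=[mast,joint]
Tick 3: prefer A, take flask from A; A=[crate,reel] B=[clip] C=[mast,joint,flask]
Tick 4: prefer B, take clip from B; A=[crate,reel] B=[-] C=[mast,joint,flask,clip]
Tick 5: prefer A, take crate from A; A=[reel] B=[-] C=[mast,joint,flask,clip,crate]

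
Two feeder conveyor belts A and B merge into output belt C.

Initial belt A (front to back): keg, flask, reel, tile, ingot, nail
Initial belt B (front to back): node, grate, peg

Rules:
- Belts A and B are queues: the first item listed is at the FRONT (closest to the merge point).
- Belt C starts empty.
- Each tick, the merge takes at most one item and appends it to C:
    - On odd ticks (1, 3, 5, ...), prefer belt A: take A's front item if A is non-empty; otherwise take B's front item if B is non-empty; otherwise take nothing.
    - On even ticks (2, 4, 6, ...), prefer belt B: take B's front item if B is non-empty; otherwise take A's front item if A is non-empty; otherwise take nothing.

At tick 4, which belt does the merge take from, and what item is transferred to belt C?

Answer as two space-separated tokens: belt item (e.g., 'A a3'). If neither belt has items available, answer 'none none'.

Answer: B grate

Derivation:
Tick 1: prefer A, take keg from A; A=[flask,reel,tile,ingot,nail] B=[node,grate,peg] C=[keg]
Tick 2: prefer B, take node from B; A=[flask,reel,tile,ingot,nail] B=[grate,peg] C=[keg,node]
Tick 3: prefer A, take flask from A; A=[reel,tile,ingot,nail] B=[grate,peg] C=[keg,node,flask]
Tick 4: prefer B, take grate from B; A=[reel,tile,ingot,nail] B=[peg] C=[keg,node,flask,grate]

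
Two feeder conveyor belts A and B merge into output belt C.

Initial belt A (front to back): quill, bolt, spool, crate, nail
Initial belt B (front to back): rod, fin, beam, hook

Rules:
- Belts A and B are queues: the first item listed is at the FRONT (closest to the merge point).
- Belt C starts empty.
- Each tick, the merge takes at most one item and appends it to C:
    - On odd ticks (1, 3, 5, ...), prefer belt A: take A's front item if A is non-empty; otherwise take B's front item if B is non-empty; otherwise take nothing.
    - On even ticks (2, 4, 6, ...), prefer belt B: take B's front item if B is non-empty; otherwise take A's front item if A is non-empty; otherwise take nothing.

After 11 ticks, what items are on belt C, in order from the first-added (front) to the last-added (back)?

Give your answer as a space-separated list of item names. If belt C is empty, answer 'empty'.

Answer: quill rod bolt fin spool beam crate hook nail

Derivation:
Tick 1: prefer A, take quill from A; A=[bolt,spool,crate,nail] B=[rod,fin,beam,hook] C=[quill]
Tick 2: prefer B, take rod from B; A=[bolt,spool,crate,nail] B=[fin,beam,hook] C=[quill,rod]
Tick 3: prefer A, take bolt from A; A=[spool,crate,nail] B=[fin,beam,hook] C=[quill,rod,bolt]
Tick 4: prefer B, take fin from B; A=[spool,crate,nail] B=[beam,hook] C=[quill,rod,bolt,fin]
Tick 5: prefer A, take spool from A; A=[crate,nail] B=[beam,hook] C=[quill,rod,bolt,fin,spool]
Tick 6: prefer B, take beam from B; A=[crate,nail] B=[hook] C=[quill,rod,bolt,fin,spool,beam]
Tick 7: prefer A, take crate from A; A=[nail] B=[hook] C=[quill,rod,bolt,fin,spool,beam,crate]
Tick 8: prefer B, take hook from B; A=[nail] B=[-] C=[quill,rod,bolt,fin,spool,beam,crate,hook]
Tick 9: prefer A, take nail from A; A=[-] B=[-] C=[quill,rod,bolt,fin,spool,beam,crate,hook,nail]
Tick 10: prefer B, both empty, nothing taken; A=[-] B=[-] C=[quill,rod,bolt,fin,spool,beam,crate,hook,nail]
Tick 11: prefer A, both empty, nothing taken; A=[-] B=[-] C=[quill,rod,bolt,fin,spool,beam,crate,hook,nail]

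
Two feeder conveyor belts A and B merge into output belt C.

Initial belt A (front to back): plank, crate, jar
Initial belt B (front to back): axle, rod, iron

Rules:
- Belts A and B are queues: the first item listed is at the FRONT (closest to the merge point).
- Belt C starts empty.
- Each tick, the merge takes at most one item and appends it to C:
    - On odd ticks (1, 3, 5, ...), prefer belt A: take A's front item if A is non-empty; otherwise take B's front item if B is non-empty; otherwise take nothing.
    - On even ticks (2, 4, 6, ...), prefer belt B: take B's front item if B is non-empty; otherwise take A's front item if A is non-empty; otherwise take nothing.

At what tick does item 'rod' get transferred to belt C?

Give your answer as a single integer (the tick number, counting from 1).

Answer: 4

Derivation:
Tick 1: prefer A, take plank from A; A=[crate,jar] B=[axle,rod,iron] C=[plank]
Tick 2: prefer B, take axle from B; A=[crate,jar] B=[rod,iron] C=[plank,axle]
Tick 3: prefer A, take crate from A; A=[jar] B=[rod,iron] C=[plank,axle,crate]
Tick 4: prefer B, take rod from B; A=[jar] B=[iron] C=[plank,axle,crate,rod]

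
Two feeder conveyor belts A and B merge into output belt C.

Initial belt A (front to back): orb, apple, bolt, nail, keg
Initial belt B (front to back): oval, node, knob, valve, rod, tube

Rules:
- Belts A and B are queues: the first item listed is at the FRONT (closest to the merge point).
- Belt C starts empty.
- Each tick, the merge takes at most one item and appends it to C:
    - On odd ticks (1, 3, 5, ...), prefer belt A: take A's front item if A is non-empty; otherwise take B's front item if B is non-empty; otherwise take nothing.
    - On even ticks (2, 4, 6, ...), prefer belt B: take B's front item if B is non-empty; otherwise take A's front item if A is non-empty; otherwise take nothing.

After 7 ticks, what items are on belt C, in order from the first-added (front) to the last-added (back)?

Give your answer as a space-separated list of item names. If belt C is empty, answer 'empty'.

Tick 1: prefer A, take orb from A; A=[apple,bolt,nail,keg] B=[oval,node,knob,valve,rod,tube] C=[orb]
Tick 2: prefer B, take oval from B; A=[apple,bolt,nail,keg] B=[node,knob,valve,rod,tube] C=[orb,oval]
Tick 3: prefer A, take apple from A; A=[bolt,nail,keg] B=[node,knob,valve,rod,tube] C=[orb,oval,apple]
Tick 4: prefer B, take node from B; A=[bolt,nail,keg] B=[knob,valve,rod,tube] C=[orb,oval,apple,node]
Tick 5: prefer A, take bolt from A; A=[nail,keg] B=[knob,valve,rod,tube] C=[orb,oval,apple,node,bolt]
Tick 6: prefer B, take knob from B; A=[nail,keg] B=[valve,rod,tube] C=[orb,oval,apple,node,bolt,knob]
Tick 7: prefer A, take nail from A; A=[keg] B=[valve,rod,tube] C=[orb,oval,apple,node,bolt,knob,nail]

Answer: orb oval apple node bolt knob nail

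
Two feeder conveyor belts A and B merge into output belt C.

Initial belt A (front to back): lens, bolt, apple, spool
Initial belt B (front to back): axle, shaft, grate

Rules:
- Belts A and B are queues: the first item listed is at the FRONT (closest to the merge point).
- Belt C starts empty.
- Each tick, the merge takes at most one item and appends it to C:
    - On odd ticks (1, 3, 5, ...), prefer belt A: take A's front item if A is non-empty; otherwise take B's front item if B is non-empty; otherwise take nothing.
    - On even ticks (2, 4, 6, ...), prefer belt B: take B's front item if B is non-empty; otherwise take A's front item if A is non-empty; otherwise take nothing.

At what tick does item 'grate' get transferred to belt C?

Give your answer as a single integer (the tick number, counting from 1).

Answer: 6

Derivation:
Tick 1: prefer A, take lens from A; A=[bolt,apple,spool] B=[axle,shaft,grate] C=[lens]
Tick 2: prefer B, take axle from B; A=[bolt,apple,spool] B=[shaft,grate] C=[lens,axle]
Tick 3: prefer A, take bolt from A; A=[apple,spool] B=[shaft,grate] C=[lens,axle,bolt]
Tick 4: prefer B, take shaft from B; A=[apple,spool] B=[grate] C=[lens,axle,bolt,shaft]
Tick 5: prefer A, take apple from A; A=[spool] B=[grate] C=[lens,axle,bolt,shaft,apple]
Tick 6: prefer B, take grate from B; A=[spool] B=[-] C=[lens,axle,bolt,shaft,apple,grate]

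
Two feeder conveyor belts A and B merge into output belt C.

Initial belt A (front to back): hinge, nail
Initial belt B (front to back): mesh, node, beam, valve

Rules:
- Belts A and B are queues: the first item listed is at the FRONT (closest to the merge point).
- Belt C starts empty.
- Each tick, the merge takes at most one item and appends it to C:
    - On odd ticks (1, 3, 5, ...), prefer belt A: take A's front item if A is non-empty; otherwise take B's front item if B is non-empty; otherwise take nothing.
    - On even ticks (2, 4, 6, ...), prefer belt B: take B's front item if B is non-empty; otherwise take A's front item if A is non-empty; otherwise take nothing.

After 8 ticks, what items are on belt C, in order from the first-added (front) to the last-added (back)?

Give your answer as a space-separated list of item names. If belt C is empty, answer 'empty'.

Tick 1: prefer A, take hinge from A; A=[nail] B=[mesh,node,beam,valve] C=[hinge]
Tick 2: prefer B, take mesh from B; A=[nail] B=[node,beam,valve] C=[hinge,mesh]
Tick 3: prefer A, take nail from A; A=[-] B=[node,beam,valve] C=[hinge,mesh,nail]
Tick 4: prefer B, take node from B; A=[-] B=[beam,valve] C=[hinge,mesh,nail,node]
Tick 5: prefer A, take beam from B; A=[-] B=[valve] C=[hinge,mesh,nail,node,beam]
Tick 6: prefer B, take valve from B; A=[-] B=[-] C=[hinge,mesh,nail,node,beam,valve]
Tick 7: prefer A, both empty, nothing taken; A=[-] B=[-] C=[hinge,mesh,nail,node,beam,valve]
Tick 8: prefer B, both empty, nothing taken; A=[-] B=[-] C=[hinge,mesh,nail,node,beam,valve]

Answer: hinge mesh nail node beam valve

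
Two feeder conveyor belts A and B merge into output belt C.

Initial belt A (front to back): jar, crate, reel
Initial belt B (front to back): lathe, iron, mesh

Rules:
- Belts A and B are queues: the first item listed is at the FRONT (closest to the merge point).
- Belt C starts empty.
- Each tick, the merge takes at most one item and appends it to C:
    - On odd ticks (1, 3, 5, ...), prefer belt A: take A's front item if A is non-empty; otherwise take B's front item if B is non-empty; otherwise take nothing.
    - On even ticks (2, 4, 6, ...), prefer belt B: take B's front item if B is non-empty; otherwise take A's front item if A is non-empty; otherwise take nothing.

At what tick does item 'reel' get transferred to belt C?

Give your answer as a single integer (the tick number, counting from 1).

Tick 1: prefer A, take jar from A; A=[crate,reel] B=[lathe,iron,mesh] C=[jar]
Tick 2: prefer B, take lathe from B; A=[crate,reel] B=[iron,mesh] C=[jar,lathe]
Tick 3: prefer A, take crate from A; A=[reel] B=[iron,mesh] C=[jar,lathe,crate]
Tick 4: prefer B, take iron from B; A=[reel] B=[mesh] C=[jar,lathe,crate,iron]
Tick 5: prefer A, take reel from A; A=[-] B=[mesh] C=[jar,lathe,crate,iron,reel]

Answer: 5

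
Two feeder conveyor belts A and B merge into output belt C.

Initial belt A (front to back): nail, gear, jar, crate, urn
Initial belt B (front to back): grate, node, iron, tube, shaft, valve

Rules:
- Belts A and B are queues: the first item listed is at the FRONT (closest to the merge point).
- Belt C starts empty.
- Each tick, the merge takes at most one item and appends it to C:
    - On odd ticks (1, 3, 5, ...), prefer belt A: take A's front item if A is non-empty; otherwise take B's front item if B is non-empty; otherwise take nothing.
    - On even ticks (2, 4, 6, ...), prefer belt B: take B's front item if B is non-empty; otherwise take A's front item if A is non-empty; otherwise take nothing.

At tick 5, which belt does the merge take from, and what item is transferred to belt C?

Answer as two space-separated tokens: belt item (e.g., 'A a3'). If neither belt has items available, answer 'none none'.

Answer: A jar

Derivation:
Tick 1: prefer A, take nail from A; A=[gear,jar,crate,urn] B=[grate,node,iron,tube,shaft,valve] C=[nail]
Tick 2: prefer B, take grate from B; A=[gear,jar,crate,urn] B=[node,iron,tube,shaft,valve] C=[nail,grate]
Tick 3: prefer A, take gear from A; A=[jar,crate,urn] B=[node,iron,tube,shaft,valve] C=[nail,grate,gear]
Tick 4: prefer B, take node from B; A=[jar,crate,urn] B=[iron,tube,shaft,valve] C=[nail,grate,gear,node]
Tick 5: prefer A, take jar from A; A=[crate,urn] B=[iron,tube,shaft,valve] C=[nail,grate,gear,node,jar]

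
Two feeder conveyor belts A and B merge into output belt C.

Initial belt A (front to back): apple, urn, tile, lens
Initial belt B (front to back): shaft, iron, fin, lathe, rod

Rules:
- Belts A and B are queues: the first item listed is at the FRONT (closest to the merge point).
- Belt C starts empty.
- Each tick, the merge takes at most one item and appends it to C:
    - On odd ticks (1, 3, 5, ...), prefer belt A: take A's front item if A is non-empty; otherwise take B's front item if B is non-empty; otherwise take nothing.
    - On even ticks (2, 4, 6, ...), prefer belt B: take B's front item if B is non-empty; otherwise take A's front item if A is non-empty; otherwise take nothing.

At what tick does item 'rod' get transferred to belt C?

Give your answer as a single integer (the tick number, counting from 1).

Answer: 9

Derivation:
Tick 1: prefer A, take apple from A; A=[urn,tile,lens] B=[shaft,iron,fin,lathe,rod] C=[apple]
Tick 2: prefer B, take shaft from B; A=[urn,tile,lens] B=[iron,fin,lathe,rod] C=[apple,shaft]
Tick 3: prefer A, take urn from A; A=[tile,lens] B=[iron,fin,lathe,rod] C=[apple,shaft,urn]
Tick 4: prefer B, take iron from B; A=[tile,lens] B=[fin,lathe,rod] C=[apple,shaft,urn,iron]
Tick 5: prefer A, take tile from A; A=[lens] B=[fin,lathe,rod] C=[apple,shaft,urn,iron,tile]
Tick 6: prefer B, take fin from B; A=[lens] B=[lathe,rod] C=[apple,shaft,urn,iron,tile,fin]
Tick 7: prefer A, take lens from A; A=[-] B=[lathe,rod] C=[apple,shaft,urn,iron,tile,fin,lens]
Tick 8: prefer B, take lathe from B; A=[-] B=[rod] C=[apple,shaft,urn,iron,tile,fin,lens,lathe]
Tick 9: prefer A, take rod from B; A=[-] B=[-] C=[apple,shaft,urn,iron,tile,fin,lens,lathe,rod]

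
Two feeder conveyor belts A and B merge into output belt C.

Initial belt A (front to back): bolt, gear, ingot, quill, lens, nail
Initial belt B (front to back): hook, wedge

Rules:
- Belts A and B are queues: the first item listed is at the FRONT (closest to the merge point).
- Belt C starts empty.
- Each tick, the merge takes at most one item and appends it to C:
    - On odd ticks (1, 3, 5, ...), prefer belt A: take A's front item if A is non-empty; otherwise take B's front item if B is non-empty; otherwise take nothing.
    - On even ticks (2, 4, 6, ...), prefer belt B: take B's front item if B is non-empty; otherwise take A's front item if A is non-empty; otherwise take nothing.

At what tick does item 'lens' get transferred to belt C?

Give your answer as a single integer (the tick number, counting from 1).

Answer: 7

Derivation:
Tick 1: prefer A, take bolt from A; A=[gear,ingot,quill,lens,nail] B=[hook,wedge] C=[bolt]
Tick 2: prefer B, take hook from B; A=[gear,ingot,quill,lens,nail] B=[wedge] C=[bolt,hook]
Tick 3: prefer A, take gear from A; A=[ingot,quill,lens,nail] B=[wedge] C=[bolt,hook,gear]
Tick 4: prefer B, take wedge from B; A=[ingot,quill,lens,nail] B=[-] C=[bolt,hook,gear,wedge]
Tick 5: prefer A, take ingot from A; A=[quill,lens,nail] B=[-] C=[bolt,hook,gear,wedge,ingot]
Tick 6: prefer B, take quill from A; A=[lens,nail] B=[-] C=[bolt,hook,gear,wedge,ingot,quill]
Tick 7: prefer A, take lens from A; A=[nail] B=[-] C=[bolt,hook,gear,wedge,ingot,quill,lens]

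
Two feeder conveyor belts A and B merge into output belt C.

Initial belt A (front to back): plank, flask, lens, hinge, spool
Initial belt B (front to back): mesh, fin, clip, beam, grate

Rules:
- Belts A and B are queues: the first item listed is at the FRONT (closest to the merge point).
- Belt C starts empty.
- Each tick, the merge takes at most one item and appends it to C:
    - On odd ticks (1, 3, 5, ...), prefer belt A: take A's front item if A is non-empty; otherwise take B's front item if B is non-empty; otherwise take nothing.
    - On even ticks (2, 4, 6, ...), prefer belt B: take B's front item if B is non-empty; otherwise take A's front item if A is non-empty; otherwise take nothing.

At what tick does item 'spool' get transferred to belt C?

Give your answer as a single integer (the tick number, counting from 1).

Answer: 9

Derivation:
Tick 1: prefer A, take plank from A; A=[flask,lens,hinge,spool] B=[mesh,fin,clip,beam,grate] C=[plank]
Tick 2: prefer B, take mesh from B; A=[flask,lens,hinge,spool] B=[fin,clip,beam,grate] C=[plank,mesh]
Tick 3: prefer A, take flask from A; A=[lens,hinge,spool] B=[fin,clip,beam,grate] C=[plank,mesh,flask]
Tick 4: prefer B, take fin from B; A=[lens,hinge,spool] B=[clip,beam,grate] C=[plank,mesh,flask,fin]
Tick 5: prefer A, take lens from A; A=[hinge,spool] B=[clip,beam,grate] C=[plank,mesh,flask,fin,lens]
Tick 6: prefer B, take clip from B; A=[hinge,spool] B=[beam,grate] C=[plank,mesh,flask,fin,lens,clip]
Tick 7: prefer A, take hinge from A; A=[spool] B=[beam,grate] C=[plank,mesh,flask,fin,lens,clip,hinge]
Tick 8: prefer B, take beam from B; A=[spool] B=[grate] C=[plank,mesh,flask,fin,lens,clip,hinge,beam]
Tick 9: prefer A, take spool from A; A=[-] B=[grate] C=[plank,mesh,flask,fin,lens,clip,hinge,beam,spool]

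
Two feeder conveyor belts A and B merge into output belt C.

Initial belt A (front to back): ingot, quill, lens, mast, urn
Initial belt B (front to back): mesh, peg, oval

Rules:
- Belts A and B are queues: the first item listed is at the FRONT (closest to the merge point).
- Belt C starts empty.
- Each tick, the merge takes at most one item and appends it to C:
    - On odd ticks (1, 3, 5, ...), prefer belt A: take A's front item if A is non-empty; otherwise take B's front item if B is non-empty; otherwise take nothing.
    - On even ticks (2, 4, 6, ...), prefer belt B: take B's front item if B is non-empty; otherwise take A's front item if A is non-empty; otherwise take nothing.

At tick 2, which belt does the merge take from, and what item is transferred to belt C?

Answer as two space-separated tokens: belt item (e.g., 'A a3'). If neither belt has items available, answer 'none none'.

Answer: B mesh

Derivation:
Tick 1: prefer A, take ingot from A; A=[quill,lens,mast,urn] B=[mesh,peg,oval] C=[ingot]
Tick 2: prefer B, take mesh from B; A=[quill,lens,mast,urn] B=[peg,oval] C=[ingot,mesh]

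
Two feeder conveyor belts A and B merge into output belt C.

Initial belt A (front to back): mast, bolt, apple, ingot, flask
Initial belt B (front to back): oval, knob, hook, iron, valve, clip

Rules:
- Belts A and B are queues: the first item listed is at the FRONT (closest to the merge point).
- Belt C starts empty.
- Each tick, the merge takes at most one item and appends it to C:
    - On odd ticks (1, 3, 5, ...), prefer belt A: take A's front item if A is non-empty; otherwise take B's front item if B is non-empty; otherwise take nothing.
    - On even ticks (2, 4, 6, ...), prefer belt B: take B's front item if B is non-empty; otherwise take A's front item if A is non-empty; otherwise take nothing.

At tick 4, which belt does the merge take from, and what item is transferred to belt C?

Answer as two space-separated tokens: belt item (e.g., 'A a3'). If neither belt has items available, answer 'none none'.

Tick 1: prefer A, take mast from A; A=[bolt,apple,ingot,flask] B=[oval,knob,hook,iron,valve,clip] C=[mast]
Tick 2: prefer B, take oval from B; A=[bolt,apple,ingot,flask] B=[knob,hook,iron,valve,clip] C=[mast,oval]
Tick 3: prefer A, take bolt from A; A=[apple,ingot,flask] B=[knob,hook,iron,valve,clip] C=[mast,oval,bolt]
Tick 4: prefer B, take knob from B; A=[apple,ingot,flask] B=[hook,iron,valve,clip] C=[mast,oval,bolt,knob]

Answer: B knob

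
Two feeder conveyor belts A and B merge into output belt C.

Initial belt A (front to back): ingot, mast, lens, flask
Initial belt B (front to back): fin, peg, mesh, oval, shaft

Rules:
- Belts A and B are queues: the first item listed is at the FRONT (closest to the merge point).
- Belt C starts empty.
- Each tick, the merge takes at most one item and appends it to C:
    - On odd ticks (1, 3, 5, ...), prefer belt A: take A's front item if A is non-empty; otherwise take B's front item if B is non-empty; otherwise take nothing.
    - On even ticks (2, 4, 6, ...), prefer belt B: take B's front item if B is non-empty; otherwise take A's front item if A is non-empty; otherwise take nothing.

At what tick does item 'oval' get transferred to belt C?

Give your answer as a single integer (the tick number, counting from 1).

Tick 1: prefer A, take ingot from A; A=[mast,lens,flask] B=[fin,peg,mesh,oval,shaft] C=[ingot]
Tick 2: prefer B, take fin from B; A=[mast,lens,flask] B=[peg,mesh,oval,shaft] C=[ingot,fin]
Tick 3: prefer A, take mast from A; A=[lens,flask] B=[peg,mesh,oval,shaft] C=[ingot,fin,mast]
Tick 4: prefer B, take peg from B; A=[lens,flask] B=[mesh,oval,shaft] C=[ingot,fin,mast,peg]
Tick 5: prefer A, take lens from A; A=[flask] B=[mesh,oval,shaft] C=[ingot,fin,mast,peg,lens]
Tick 6: prefer B, take mesh from B; A=[flask] B=[oval,shaft] C=[ingot,fin,mast,peg,lens,mesh]
Tick 7: prefer A, take flask from A; A=[-] B=[oval,shaft] C=[ingot,fin,mast,peg,lens,mesh,flask]
Tick 8: prefer B, take oval from B; A=[-] B=[shaft] C=[ingot,fin,mast,peg,lens,mesh,flask,oval]

Answer: 8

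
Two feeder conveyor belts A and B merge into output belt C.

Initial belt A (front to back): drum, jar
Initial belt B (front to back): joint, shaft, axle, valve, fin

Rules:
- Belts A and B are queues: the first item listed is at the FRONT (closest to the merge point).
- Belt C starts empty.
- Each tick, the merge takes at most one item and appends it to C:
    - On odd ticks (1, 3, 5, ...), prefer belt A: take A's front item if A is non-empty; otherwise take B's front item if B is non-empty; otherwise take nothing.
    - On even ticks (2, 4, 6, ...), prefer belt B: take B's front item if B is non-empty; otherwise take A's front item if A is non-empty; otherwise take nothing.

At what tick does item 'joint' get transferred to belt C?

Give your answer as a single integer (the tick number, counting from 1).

Answer: 2

Derivation:
Tick 1: prefer A, take drum from A; A=[jar] B=[joint,shaft,axle,valve,fin] C=[drum]
Tick 2: prefer B, take joint from B; A=[jar] B=[shaft,axle,valve,fin] C=[drum,joint]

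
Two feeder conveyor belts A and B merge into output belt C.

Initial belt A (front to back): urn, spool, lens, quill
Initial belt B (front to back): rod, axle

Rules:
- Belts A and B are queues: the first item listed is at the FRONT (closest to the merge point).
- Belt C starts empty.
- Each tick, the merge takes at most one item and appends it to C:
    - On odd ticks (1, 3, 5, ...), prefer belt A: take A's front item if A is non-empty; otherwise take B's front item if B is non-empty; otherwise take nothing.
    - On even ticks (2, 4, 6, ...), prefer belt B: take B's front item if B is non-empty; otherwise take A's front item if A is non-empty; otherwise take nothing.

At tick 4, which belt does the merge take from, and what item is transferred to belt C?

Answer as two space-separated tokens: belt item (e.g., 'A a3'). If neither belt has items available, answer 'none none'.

Answer: B axle

Derivation:
Tick 1: prefer A, take urn from A; A=[spool,lens,quill] B=[rod,axle] C=[urn]
Tick 2: prefer B, take rod from B; A=[spool,lens,quill] B=[axle] C=[urn,rod]
Tick 3: prefer A, take spool from A; A=[lens,quill] B=[axle] C=[urn,rod,spool]
Tick 4: prefer B, take axle from B; A=[lens,quill] B=[-] C=[urn,rod,spool,axle]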